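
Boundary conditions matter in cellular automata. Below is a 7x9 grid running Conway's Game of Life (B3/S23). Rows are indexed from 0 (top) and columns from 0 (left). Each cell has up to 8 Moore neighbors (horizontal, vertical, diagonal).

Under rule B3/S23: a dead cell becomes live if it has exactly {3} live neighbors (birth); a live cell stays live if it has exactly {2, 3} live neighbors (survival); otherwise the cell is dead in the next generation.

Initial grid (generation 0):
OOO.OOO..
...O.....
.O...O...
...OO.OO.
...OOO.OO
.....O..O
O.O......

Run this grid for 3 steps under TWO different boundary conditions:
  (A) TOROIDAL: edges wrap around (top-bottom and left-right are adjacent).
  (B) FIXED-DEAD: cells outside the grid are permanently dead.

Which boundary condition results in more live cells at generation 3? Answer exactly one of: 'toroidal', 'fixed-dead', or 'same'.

Answer: same

Derivation:
Under TOROIDAL boundary, generation 3:
.O....OO.
OO......O
O....O..O
O....OO.O
.....O...
..O......
..O..O.O.
Population = 18

Under FIXED-DEAD boundary, generation 3:
..OOOO...
.O.O..O..
.....O...
.....OOO.
.....O...
.....OO.O
.....OO.O
Population = 18

Comparison: toroidal=18, fixed-dead=18 -> same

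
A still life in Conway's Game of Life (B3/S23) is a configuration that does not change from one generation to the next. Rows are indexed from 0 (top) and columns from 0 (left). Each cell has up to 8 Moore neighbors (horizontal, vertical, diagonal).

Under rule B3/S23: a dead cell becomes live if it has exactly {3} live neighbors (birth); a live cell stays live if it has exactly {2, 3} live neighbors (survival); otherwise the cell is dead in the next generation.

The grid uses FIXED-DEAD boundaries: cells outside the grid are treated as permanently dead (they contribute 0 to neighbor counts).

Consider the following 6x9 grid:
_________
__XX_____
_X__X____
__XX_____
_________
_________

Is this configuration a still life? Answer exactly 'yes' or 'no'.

Compute generation 1 and compare to generation 0 (given above):
Generation 1:
_________
__XX_____
_X__X____
__XX_____
_________
_________
The grids are IDENTICAL -> still life.

Answer: yes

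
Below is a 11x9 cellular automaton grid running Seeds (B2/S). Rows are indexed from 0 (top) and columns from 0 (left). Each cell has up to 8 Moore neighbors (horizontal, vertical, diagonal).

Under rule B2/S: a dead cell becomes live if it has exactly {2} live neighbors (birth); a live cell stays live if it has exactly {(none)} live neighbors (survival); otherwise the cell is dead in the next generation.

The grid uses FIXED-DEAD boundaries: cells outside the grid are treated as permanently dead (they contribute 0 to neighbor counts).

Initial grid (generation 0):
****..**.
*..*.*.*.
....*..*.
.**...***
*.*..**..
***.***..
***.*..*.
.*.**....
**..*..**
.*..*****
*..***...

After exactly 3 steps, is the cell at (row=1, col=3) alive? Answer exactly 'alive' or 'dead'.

Simulating step by step:
Generation 0 (given above): 50 live cells
Generation 1: 10 live cells
.....*..*
.........
*........
*...*....
........*
.........
.........
......*..
.........
.........
.**.....*
Generation 2: 4 live cells
.........
.........
.*.......
.*.......
.........
.........
.........
.........
.........
.**......
.........
Generation 3: 8 live cells
.........
.........
*.*......
*.*......
.........
.........
.........
.........
.**......
.........
.**......

Cell (1,3) at generation 3: 0 -> dead

Answer: dead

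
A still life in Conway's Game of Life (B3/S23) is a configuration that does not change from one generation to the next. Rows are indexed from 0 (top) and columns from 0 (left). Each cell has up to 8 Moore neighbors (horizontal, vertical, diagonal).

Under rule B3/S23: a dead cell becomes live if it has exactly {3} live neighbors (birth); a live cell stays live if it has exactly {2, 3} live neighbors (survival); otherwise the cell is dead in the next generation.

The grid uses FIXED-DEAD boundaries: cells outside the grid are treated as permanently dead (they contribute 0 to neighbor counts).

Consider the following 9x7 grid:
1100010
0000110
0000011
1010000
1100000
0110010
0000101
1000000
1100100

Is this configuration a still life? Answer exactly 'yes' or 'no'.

Answer: no

Derivation:
Compute generation 1 and compare to generation 0 (given above):
Generation 1:
0000110
0000100
0000111
1000000
1000000
1110010
0100010
1100010
1100000
Cell (0,0) differs: gen0=1 vs gen1=0 -> NOT a still life.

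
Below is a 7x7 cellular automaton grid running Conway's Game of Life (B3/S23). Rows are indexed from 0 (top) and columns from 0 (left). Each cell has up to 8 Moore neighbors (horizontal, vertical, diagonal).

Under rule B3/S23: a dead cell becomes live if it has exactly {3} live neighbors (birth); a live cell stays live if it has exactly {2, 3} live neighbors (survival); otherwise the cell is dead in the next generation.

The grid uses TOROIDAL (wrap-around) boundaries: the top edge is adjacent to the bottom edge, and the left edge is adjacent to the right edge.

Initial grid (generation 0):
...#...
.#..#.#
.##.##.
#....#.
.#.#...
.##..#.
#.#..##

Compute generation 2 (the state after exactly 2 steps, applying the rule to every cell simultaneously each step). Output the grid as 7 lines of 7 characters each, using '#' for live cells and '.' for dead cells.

Simulating step by step:
Generation 0 (given above): 19 live cells
Generation 1: 28 live cells
.####..
##..#..
.####..
#..#.##
##..#.#
...###.
#.#####
Generation 2: 6 live cells
(generation 2 grid is the final answer)

Answer: .......
#....#.
.......
.......
.##....
.......
#.....#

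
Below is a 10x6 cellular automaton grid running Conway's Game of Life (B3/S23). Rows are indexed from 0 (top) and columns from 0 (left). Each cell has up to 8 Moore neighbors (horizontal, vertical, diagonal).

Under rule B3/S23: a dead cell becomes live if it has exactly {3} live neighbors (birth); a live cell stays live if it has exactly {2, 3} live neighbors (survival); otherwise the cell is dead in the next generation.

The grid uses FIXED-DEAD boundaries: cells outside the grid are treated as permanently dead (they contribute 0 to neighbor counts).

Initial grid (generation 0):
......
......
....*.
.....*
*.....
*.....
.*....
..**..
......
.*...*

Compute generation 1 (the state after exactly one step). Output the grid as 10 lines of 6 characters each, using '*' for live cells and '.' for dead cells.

Simulating step by step:
Generation 0 (given above): 9 live cells
Generation 1: 6 live cells
(generation 1 grid is the final answer)

Answer: ......
......
......
......
......
**....
.**...
..*...
..*...
......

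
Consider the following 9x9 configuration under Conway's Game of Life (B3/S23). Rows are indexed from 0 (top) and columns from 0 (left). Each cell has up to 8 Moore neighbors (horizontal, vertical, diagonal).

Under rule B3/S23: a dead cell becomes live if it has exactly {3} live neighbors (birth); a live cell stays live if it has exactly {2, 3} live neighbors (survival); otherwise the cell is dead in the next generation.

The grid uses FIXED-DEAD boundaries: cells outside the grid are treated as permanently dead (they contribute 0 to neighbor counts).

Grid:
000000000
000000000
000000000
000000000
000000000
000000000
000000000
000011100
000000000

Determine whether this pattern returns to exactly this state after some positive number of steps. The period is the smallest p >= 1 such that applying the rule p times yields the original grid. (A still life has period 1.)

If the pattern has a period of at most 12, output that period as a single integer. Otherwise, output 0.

Answer: 2

Derivation:
Simulating and comparing each generation to the original:
Gen 0 (original, given above): 3 live cells
Gen 1: 3 live cells, differs from original
Gen 2: 3 live cells, MATCHES original -> period = 2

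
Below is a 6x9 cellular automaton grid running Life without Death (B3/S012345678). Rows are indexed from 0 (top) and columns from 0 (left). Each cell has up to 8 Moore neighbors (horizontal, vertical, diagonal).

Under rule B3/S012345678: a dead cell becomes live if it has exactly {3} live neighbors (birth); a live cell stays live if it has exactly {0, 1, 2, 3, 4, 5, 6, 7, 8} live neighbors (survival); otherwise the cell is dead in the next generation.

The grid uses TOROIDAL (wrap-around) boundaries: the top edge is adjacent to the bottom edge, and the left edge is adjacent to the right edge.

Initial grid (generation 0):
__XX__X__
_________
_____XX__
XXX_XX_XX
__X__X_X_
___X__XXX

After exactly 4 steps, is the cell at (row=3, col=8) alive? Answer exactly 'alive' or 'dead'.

Simulating step by step:
Generation 0 (given above): 19 live cells
Generation 1: 29 live cells
__XX__X__
_____XX__
XX__XXXXX
XXXXXX_XX
__X__X_X_
___XXXXXX
Generation 2: 34 live cells
__XX__X__
XXXX_XX_X
XX__XXXXX
XXXXXX_XX
__X__X_X_
___XXXXXX
Generation 3: 34 live cells
__XX__X__
XXXX_XX_X
XX__XXXXX
XXXXXX_XX
__X__X_X_
___XXXXXX
Generation 4: 34 live cells
__XX__X__
XXXX_XX_X
XX__XXXXX
XXXXXX_XX
__X__X_X_
___XXXXXX

Cell (3,8) at generation 4: 1 -> alive

Answer: alive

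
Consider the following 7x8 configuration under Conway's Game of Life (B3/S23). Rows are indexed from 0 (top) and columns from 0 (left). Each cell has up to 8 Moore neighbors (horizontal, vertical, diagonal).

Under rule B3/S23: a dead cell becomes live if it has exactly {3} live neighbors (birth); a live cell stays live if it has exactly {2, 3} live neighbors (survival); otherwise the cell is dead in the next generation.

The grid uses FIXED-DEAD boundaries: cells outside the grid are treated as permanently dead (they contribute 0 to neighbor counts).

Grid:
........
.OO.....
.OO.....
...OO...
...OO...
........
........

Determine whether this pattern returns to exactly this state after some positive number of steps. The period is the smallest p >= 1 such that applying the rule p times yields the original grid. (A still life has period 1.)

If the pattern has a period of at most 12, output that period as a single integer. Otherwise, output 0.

Simulating and comparing each generation to the original:
Gen 0 (original, given above): 8 live cells
Gen 1: 6 live cells, differs from original
Gen 2: 8 live cells, MATCHES original -> period = 2

Answer: 2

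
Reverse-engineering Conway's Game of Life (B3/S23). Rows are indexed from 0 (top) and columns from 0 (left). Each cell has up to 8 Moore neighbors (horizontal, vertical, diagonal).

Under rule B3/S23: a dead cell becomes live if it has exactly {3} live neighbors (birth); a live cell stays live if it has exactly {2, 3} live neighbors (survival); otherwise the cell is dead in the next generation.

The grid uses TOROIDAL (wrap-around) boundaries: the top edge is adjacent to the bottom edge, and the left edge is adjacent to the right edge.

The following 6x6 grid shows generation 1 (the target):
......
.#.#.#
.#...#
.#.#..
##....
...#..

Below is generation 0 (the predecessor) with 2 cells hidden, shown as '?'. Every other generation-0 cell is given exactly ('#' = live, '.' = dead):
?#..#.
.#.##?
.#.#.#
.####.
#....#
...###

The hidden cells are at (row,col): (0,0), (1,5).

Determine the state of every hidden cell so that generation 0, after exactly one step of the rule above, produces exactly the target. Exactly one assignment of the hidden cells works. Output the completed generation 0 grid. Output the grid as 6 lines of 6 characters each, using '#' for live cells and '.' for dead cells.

Answer: .#..#.
.#.###
.#.#.#
.####.
#....#
...###

Derivation:
Hidden generation-0 cells (in order): (0,0), (1,5).
A hidden cell only influences target cells in its own 3x3 neighborhood. Try each of the 2^2 = 4 assignments, step the completed generation 0 forward once under B3/S23, and compare with the target:
  (0,0)=. (1,5)=. -> step gives (0,0)='#' but target has '.' -> reject
  (0,0)=. (1,5)=# -> step reproduces the target at every cell -> ACCEPT
  (0,0)=# (1,5)=. -> step gives (0,0)='#' but target has '.' -> reject
  (0,0)=# (1,5)=# -> step gives (0,1)='#' but target has '.' -> reject
Unique solution: (0,0)=dead, (1,5)=live.
Check: live-neighbor counts of every cell in the completed generation 0:
414565
525353
537573
534344
334564
422244
Applying B3/S23 to generation 0 with these counts gives:
......
.#.#.#
.#...#
.#.#..
##....
...#..
which matches the target exactly.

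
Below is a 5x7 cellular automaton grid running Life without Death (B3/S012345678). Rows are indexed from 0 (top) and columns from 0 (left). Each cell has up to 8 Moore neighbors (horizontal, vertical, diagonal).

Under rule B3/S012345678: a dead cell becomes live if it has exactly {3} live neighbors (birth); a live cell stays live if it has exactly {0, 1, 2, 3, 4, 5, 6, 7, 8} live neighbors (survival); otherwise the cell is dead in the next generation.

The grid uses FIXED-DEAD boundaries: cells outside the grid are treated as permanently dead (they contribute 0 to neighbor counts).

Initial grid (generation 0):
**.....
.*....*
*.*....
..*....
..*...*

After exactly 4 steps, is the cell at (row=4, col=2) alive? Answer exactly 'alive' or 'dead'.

Simulating step by step:
Generation 0 (given above): 9 live cells
Generation 1: 11 live cells
**.....
.**...*
*.*....
..**...
..*...*
Generation 2: 13 live cells
***....
.**...*
*.*....
..**...
..**..*
Generation 3: 14 live cells
***....
.***..*
*.*....
..**...
..**..*
Generation 4: 15 live cells
****...
.***..*
*.*....
..**...
..**..*

Cell (4,2) at generation 4: 1 -> alive

Answer: alive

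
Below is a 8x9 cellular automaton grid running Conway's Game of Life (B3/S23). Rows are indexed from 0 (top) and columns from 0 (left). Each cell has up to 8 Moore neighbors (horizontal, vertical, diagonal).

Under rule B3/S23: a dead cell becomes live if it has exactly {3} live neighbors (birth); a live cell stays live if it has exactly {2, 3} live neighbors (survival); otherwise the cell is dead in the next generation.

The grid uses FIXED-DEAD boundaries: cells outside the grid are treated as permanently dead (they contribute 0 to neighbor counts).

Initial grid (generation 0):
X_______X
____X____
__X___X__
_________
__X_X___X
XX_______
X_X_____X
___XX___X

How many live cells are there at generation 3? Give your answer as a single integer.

Simulating step by step:
Generation 0 (given above): 16 live cells
Generation 1: 9 live cells
_________
_________
_________
___X_____
_X_______
X_XX_____
X_XX_____
___X_____
Generation 2: 7 live cells
_________
_________
_________
_________
_X_X_____
X__X_____
____X____
__XX_____
Generation 3: 7 live cells
_________
_________
_________
_________
__X______
__XXX____
__X_X____
___X_____
Population at generation 3: 7

Answer: 7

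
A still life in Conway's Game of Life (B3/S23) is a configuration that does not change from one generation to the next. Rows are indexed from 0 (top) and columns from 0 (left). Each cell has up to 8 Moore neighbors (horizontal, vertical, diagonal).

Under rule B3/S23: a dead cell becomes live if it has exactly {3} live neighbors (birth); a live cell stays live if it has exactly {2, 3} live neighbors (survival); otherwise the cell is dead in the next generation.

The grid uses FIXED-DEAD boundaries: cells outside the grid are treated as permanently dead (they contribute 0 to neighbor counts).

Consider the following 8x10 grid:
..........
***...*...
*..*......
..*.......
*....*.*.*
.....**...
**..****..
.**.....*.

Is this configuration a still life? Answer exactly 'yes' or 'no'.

Answer: no

Derivation:
Compute generation 1 and compare to generation 0 (given above):
Generation 1:
.*........
***.......
*..*......
.*........
.....*....
**......*.
***.*..*..
***..***..
Cell (0,1) differs: gen0=0 vs gen1=1 -> NOT a still life.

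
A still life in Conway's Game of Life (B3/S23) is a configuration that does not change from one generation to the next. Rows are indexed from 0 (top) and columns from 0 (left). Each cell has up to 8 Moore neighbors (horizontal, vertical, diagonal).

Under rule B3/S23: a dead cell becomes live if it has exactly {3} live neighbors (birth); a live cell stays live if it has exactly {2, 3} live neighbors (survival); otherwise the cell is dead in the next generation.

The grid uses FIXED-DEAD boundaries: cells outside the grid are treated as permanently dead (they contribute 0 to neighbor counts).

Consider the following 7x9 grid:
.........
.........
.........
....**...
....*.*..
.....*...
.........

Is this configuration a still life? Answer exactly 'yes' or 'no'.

Answer: yes

Derivation:
Compute generation 1 and compare to generation 0 (given above):
Generation 1:
.........
.........
.........
....**...
....*.*..
.....*...
.........
The grids are IDENTICAL -> still life.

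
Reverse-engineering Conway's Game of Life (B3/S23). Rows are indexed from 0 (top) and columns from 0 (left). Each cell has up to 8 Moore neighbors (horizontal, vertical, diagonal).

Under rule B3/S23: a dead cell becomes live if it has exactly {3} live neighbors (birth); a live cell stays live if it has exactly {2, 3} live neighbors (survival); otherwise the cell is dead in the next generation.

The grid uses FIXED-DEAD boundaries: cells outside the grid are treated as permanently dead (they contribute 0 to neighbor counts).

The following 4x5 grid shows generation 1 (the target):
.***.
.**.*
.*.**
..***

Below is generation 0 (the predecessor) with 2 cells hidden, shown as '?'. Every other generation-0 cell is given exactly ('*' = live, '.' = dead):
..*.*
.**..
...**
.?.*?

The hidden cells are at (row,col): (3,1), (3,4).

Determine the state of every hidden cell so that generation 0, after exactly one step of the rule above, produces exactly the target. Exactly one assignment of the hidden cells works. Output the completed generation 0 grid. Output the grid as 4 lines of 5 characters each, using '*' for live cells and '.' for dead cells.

Answer: ..*.*
.**..
...**
.*.*.

Derivation:
Hidden generation-0 cells (in order): (3,1), (3,4).
A hidden cell only influences target cells in its own 3x3 neighborhood. Try each of the 2^2 = 4 assignments, step the completed generation 0 forward once under B3/S23, and compare with the target:
  (3,1)=. (3,4)=. -> step gives (2,1)='.' but target has '*' -> reject
  (3,1)=. (3,4)=* -> step gives (2,1)='.' but target has '*' -> reject
  (3,1)=* (3,4)=. -> step reproduces the target at every cell -> ACCEPT
  (3,1)=* (3,4)=* -> step gives (2,3)='.' but target has '*' -> reject
Unique solution: (3,1)=live, (3,4)=dead.
Check: live-neighbor counts of every cell in the completed generation 0:
13230
12353
23532
10323
Applying B3/S23 to generation 0 with these counts gives:
.***.
.**.*
.*.**
..***
which matches the target exactly.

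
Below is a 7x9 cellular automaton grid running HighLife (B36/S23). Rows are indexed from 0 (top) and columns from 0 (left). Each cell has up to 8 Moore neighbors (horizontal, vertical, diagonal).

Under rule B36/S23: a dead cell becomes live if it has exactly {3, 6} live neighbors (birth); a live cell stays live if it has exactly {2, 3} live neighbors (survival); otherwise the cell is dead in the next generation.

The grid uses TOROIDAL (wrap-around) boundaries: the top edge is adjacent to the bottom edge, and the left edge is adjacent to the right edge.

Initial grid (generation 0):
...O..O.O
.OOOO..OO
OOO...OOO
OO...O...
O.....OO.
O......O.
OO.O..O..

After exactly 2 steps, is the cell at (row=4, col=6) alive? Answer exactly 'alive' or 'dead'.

Answer: alive

Derivation:
Simulating step by step:
Generation 0 (given above): 27 live cells
Generation 1: 22 live cells
..O..OO.O
O...OO...
....OOO..
..O..O..O
O.....OO.
O......O.
OOO...O..
Generation 2: 22 live cells
..OOO.OOO
...O...O.
...O..O..
....O...O
OO....OO.
O......O.
O.O..OO..

Cell (4,6) at generation 2: 1 -> alive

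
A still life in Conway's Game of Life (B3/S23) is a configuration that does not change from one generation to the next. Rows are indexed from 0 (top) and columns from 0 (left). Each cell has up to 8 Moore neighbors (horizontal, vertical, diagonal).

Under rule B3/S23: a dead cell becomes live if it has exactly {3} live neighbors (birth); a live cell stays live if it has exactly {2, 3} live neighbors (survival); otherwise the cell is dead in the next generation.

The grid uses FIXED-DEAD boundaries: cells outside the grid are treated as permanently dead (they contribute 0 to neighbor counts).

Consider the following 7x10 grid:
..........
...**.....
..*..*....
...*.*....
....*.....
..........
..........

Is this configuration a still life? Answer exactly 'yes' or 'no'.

Answer: yes

Derivation:
Compute generation 1 and compare to generation 0 (given above):
Generation 1:
..........
...**.....
..*..*....
...*.*....
....*.....
..........
..........
The grids are IDENTICAL -> still life.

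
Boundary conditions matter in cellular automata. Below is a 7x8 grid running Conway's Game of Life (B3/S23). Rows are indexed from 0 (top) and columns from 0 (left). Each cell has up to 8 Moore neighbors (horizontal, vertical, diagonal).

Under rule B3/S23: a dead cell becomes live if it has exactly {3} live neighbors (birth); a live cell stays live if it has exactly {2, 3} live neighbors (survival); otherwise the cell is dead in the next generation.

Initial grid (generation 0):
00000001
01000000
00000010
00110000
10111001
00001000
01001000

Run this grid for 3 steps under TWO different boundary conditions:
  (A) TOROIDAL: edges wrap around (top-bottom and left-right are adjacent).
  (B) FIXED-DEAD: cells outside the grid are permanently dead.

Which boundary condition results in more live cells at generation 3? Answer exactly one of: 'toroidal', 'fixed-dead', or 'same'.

Answer: toroidal

Derivation:
Under TOROIDAL boundary, generation 3:
00000000
00100000
01100000
01110000
01011100
01011100
01000000
Population = 15

Under FIXED-DEAD boundary, generation 3:
00000000
00100000
00100000
01110000
01011100
01011100
00000000
Population = 13

Comparison: toroidal=15, fixed-dead=13 -> toroidal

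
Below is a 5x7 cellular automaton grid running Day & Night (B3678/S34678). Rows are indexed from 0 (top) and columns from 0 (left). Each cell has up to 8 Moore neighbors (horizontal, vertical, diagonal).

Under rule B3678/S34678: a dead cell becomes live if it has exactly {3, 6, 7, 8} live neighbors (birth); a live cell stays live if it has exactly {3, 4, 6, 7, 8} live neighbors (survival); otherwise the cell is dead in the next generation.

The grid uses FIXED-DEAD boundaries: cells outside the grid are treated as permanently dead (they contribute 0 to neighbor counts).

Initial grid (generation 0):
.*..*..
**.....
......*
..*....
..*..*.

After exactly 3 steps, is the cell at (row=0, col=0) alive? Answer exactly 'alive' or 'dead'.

Simulating step by step:
Generation 0 (given above): 8 live cells
Generation 1: 2 live cells
*......
.......
.*.....
.......
.......
Generation 2: 0 live cells
.......
.......
.......
.......
.......
Generation 3: 0 live cells
.......
.......
.......
.......
.......

Cell (0,0) at generation 3: 0 -> dead

Answer: dead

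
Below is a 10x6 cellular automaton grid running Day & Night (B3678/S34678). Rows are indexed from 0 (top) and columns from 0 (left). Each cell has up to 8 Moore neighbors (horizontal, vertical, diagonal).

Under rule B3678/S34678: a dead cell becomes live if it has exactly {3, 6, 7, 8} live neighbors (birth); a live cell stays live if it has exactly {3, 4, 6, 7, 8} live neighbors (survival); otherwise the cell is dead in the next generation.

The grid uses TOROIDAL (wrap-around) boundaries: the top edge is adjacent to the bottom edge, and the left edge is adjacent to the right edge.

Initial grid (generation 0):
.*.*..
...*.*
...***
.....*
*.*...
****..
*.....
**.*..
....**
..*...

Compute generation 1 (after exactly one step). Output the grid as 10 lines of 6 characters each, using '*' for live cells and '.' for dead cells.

Simulating step by step:
Generation 0 (given above): 21 live cells
Generation 1: 28 live cells
(generation 1 grid is the final answer)

Answer: ....*.
*..**.
*....*
*..*.*
*.**.*
*.*..*
**.*.*
*...*.
****..
...**.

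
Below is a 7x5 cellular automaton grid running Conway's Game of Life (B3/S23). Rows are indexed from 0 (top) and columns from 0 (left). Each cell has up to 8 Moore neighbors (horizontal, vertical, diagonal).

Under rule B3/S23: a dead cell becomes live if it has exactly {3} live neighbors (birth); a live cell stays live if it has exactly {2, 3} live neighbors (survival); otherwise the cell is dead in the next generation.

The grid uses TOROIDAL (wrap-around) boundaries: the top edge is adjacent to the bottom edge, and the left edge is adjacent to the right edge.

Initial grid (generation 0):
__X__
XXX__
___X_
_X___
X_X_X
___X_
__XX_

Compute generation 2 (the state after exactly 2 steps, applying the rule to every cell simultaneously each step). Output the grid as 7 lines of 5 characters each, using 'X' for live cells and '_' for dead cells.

Answer: _X___
_XX__
_____
_____
_____
_____
__X__

Derivation:
Simulating step by step:
Generation 0 (given above): 12 live cells
Generation 1: 17 live cells
_____
_XXX_
X____
XXXXX
XXXXX
_X___
__XX_
Generation 2: 4 live cells
(generation 2 grid is the final answer)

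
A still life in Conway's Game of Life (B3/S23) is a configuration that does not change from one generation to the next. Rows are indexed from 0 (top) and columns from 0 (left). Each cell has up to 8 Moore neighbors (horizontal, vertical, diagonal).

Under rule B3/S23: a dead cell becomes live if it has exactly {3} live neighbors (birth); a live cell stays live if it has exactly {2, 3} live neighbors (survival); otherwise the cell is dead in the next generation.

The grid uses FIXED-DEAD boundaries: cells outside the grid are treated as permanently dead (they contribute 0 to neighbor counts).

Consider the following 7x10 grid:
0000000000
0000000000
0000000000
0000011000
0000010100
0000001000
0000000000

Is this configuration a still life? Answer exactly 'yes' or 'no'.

Compute generation 1 and compare to generation 0 (given above):
Generation 1:
0000000000
0000000000
0000000000
0000011000
0000010100
0000001000
0000000000
The grids are IDENTICAL -> still life.

Answer: yes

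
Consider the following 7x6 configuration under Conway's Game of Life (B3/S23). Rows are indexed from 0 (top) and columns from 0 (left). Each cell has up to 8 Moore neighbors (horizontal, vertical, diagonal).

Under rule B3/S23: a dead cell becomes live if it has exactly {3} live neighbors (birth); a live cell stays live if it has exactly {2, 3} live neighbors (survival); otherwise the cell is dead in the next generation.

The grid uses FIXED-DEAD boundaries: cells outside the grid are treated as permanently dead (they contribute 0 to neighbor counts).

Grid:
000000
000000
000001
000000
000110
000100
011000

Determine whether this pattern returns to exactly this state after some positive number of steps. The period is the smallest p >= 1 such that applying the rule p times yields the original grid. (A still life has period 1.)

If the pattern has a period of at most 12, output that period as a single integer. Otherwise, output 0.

Simulating and comparing each generation to the original:
Gen 0 (original, given above): 6 live cells
Gen 1: 6 live cells, differs from original
Gen 2: 6 live cells, differs from original
Gen 3: 5 live cells, differs from original
Gen 4: 6 live cells, differs from original
Gen 5: 5 live cells, differs from original
Gen 6: 3 live cells, differs from original
Gen 7: 2 live cells, differs from original
Gen 8: 0 live cells, differs from original
Gen 9: 0 live cells, differs from original
Gen 10: 0 live cells, differs from original
Gen 11: 0 live cells, differs from original
Gen 12: 0 live cells, differs from original
No period found within 12 steps.

Answer: 0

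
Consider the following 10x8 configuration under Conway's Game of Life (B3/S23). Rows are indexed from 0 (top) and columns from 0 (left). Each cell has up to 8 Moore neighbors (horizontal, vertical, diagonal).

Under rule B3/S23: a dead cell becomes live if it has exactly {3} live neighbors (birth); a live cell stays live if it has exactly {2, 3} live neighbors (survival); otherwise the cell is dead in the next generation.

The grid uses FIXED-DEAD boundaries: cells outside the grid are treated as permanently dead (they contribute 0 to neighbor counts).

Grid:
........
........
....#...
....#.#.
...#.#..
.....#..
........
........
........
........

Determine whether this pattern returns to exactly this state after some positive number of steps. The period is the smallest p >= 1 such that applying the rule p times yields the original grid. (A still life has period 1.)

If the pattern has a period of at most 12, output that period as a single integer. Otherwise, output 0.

Simulating and comparing each generation to the original:
Gen 0 (original, given above): 6 live cells
Gen 1: 6 live cells, differs from original
Gen 2: 6 live cells, MATCHES original -> period = 2

Answer: 2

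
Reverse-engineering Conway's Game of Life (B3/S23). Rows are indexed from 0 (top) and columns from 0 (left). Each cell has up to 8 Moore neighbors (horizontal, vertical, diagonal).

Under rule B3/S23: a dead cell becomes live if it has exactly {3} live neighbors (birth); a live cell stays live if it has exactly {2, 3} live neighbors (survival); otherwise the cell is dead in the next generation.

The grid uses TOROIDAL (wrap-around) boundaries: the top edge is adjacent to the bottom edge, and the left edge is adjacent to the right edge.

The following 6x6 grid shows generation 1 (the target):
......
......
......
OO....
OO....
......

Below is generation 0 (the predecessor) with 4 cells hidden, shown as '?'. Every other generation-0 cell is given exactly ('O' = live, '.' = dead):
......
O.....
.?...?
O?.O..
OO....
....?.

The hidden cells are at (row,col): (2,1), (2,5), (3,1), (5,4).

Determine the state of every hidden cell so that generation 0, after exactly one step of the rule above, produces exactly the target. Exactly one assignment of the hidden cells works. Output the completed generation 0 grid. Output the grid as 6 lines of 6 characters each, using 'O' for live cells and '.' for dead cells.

Answer: ......
O.....
......
O..O..
OO....
......

Derivation:
Hidden generation-0 cells (in order): (2,1), (2,5), (3,1), (5,4).
A hidden cell only influences target cells in its own 3x3 neighborhood. Try each of the 2^4 = 16 assignments, step the completed generation 0 forward once under B3/S23, and compare with the target:
  (2,1)=. (2,5)=. (3,1)=. (5,4)=. -> step reproduces the target at every cell -> ACCEPT
  (2,1)=. (2,5)=. (3,1)=. (5,4)=O -> step gives (4,5)='O' but target has '.' -> reject
  (2,1)=. (2,5)=. (3,1)=O (5,4)=. -> step gives (2,0)='O' but target has '.' -> reject
  (2,1)=. (2,5)=. (3,1)=O (5,4)=O -> step gives (2,0)='O' but target has '.' -> reject
  (2,1)=. (2,5)=O (3,1)=. (5,4)=. -> step gives (2,0)='O' but target has '.' -> reject
  (2,1)=. (2,5)=O (3,1)=. (5,4)=O -> step gives (2,0)='O' but target has '.' -> reject
  (2,1)=. (2,5)=O (3,1)=O (5,4)=. -> step gives (2,1)='O' but target has '.' -> reject
  (2,1)=. (2,5)=O (3,1)=O (5,4)=O -> step gives (2,1)='O' but target has '.' -> reject
  (2,1)=O (2,5)=. (3,1)=. (5,4)=. -> step gives (2,0)='O' but target has '.' -> reject
  (2,1)=O (2,5)=. (3,1)=. (5,4)=O -> step gives (2,0)='O' but target has '.' -> reject
  (2,1)=O (2,5)=. (3,1)=O (5,4)=. -> step gives (2,1)='O' but target has '.' -> reject
  (2,1)=O (2,5)=. (3,1)=O (5,4)=O -> step gives (2,1)='O' but target has '.' -> reject
  (2,1)=O (2,5)=O (3,1)=. (5,4)=. -> step gives (1,0)='O' but target has '.' -> reject
  (2,1)=O (2,5)=O (3,1)=. (5,4)=O -> step gives (1,0)='O' but target has '.' -> reject
  (2,1)=O (2,5)=O (3,1)=O (5,4)=. -> step gives (1,0)='O' but target has '.' -> reject
  (2,1)=O (2,5)=O (3,1)=O (5,4)=O -> step gives (1,0)='O' but target has '.' -> reject
Unique solution: (2,1)=dead, (2,5)=dead, (3,1)=dead, (5,4)=dead.
Check: live-neighbor counts of every cell in the completed generation 0:
110001
010001
221112
232012
222112
221001
Applying B3/S23 to generation 0 with these counts gives:
......
......
......
OO....
OO....
......
which matches the target exactly.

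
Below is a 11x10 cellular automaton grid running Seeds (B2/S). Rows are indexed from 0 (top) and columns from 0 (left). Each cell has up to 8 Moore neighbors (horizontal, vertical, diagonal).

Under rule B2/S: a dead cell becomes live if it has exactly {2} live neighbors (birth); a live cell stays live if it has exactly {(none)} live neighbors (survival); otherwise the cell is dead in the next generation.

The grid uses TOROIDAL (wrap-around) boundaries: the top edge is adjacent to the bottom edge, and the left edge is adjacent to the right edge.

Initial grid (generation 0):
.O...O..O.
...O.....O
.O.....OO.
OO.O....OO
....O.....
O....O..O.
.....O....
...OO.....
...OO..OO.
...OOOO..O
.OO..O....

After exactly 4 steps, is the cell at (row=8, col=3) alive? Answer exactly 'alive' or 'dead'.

Answer: dead

Derivation:
Simulating step by step:
Generation 0 (given above): 32 live cells
Generation 1: 28 live cells
...O..O..O
.O..O.O...
...OO.....
....O.....
..OO.O.O..
......O..O
...O..O..O
..O...OOO.
.........O
OO........
.......OOO
Generation 2: 19 live cells
..O.O.....
O......O..
..O.......
......O...
........O.
O.........
O.O.......
O..O.O....
..O...O...
.......O..
.OO...O...
Generation 3: 25 live cells
O....OOO..
..O.......
.O....OO..
.......O..
.......O.O
..........
...OO.....
....O.O..O
.O.OOO.O..
...O.O....
.....O.O..
Generation 4: 20 live cells
.O..O...O.
O.......O.
..O.....O.
O.........
......O...
...OO...O.
..........
O......OO.
O.......O.
.......OO.
........O.

Cell (8,3) at generation 4: 0 -> dead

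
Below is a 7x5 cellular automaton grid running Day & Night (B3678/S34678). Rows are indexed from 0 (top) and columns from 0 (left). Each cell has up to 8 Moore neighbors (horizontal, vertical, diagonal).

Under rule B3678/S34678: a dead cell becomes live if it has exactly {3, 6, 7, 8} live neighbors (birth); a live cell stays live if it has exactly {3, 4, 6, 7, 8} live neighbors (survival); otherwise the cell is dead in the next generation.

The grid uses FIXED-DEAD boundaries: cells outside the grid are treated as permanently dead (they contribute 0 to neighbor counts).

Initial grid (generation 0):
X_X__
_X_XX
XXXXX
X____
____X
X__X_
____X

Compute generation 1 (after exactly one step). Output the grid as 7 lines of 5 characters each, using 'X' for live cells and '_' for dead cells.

Answer: _X_X_
__X_X
XXXXX
__X_X
_____
____X
_____

Derivation:
Simulating step by step:
Generation 0 (given above): 15 live cells
Generation 1: 12 live cells
(generation 1 grid is the final answer)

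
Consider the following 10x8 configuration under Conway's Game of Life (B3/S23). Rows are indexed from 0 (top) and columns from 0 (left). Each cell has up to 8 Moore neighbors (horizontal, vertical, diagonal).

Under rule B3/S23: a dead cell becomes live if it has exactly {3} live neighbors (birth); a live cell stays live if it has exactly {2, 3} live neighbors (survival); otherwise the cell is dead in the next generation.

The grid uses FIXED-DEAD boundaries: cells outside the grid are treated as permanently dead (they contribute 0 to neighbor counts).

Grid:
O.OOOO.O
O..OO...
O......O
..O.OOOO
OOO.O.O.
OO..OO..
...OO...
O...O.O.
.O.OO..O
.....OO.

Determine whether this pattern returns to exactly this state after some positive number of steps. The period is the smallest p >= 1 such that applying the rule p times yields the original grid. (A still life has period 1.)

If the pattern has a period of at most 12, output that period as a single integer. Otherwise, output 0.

Simulating and comparing each generation to the original:
Gen 0 (original, given above): 36 live cells
Gen 1: 27 live cells, differs from original
Gen 2: 35 live cells, differs from original
Gen 3: 24 live cells, differs from original
Gen 4: 24 live cells, differs from original
Gen 5: 16 live cells, differs from original
Gen 6: 14 live cells, differs from original
Gen 7: 12 live cells, differs from original
Gen 8: 10 live cells, differs from original
Gen 9: 6 live cells, differs from original
Gen 10: 4 live cells, differs from original
Gen 11: 4 live cells, differs from original
Gen 12: 4 live cells, differs from original
No period found within 12 steps.

Answer: 0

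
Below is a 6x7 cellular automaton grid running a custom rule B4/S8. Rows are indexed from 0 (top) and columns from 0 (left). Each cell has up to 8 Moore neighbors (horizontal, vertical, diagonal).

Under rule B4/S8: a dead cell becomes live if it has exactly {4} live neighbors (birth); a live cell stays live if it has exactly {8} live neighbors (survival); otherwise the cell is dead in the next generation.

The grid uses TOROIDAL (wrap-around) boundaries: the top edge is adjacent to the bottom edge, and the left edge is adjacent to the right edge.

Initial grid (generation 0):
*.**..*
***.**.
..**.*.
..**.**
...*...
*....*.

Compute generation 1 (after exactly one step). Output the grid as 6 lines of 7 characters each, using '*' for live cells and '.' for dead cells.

Simulating step by step:
Generation 0 (given above): 19 live cells
Generation 1: 5 live cells
(generation 1 grid is the final answer)

Answer: ....**.
.......
.......
.......
....*.*
......*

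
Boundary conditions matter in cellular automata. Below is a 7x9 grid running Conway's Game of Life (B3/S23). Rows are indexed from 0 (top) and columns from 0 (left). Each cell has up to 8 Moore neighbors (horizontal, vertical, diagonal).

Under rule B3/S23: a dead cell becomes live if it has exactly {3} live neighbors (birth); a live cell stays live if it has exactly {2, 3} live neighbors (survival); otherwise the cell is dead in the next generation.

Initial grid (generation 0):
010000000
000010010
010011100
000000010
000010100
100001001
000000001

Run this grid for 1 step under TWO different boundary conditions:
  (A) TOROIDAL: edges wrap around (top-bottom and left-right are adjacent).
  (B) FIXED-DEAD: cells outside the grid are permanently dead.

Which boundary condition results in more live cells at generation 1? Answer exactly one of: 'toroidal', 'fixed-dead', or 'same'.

Answer: toroidal

Derivation:
Under TOROIDAL boundary, generation 1:
000000000
000010100
000011110
000010010
000001111
100001011
000000001
Population = 17

Under FIXED-DEAD boundary, generation 1:
000000000
000010100
000011110
000010010
000001110
000001010
000000000
Population = 13

Comparison: toroidal=17, fixed-dead=13 -> toroidal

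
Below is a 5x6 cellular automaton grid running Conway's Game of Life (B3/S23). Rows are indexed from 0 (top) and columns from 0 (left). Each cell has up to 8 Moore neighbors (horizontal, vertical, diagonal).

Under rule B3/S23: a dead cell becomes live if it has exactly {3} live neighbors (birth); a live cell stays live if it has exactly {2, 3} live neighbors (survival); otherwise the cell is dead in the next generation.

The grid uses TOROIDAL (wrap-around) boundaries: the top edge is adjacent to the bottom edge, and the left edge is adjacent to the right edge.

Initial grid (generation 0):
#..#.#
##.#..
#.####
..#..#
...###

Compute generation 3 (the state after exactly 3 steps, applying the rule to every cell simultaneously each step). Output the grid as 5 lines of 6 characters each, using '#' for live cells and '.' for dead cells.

Answer: ......
......
..#...
..##..
...##.

Derivation:
Simulating step by step:
Generation 0 (given above): 16 live cells
Generation 1: 6 live cells
.#.#..
......
......
.##...
..##..
Generation 2: 5 live cells
...#..
......
......
.###..
...#..
Generation 3: 5 live cells
(generation 3 grid is the final answer)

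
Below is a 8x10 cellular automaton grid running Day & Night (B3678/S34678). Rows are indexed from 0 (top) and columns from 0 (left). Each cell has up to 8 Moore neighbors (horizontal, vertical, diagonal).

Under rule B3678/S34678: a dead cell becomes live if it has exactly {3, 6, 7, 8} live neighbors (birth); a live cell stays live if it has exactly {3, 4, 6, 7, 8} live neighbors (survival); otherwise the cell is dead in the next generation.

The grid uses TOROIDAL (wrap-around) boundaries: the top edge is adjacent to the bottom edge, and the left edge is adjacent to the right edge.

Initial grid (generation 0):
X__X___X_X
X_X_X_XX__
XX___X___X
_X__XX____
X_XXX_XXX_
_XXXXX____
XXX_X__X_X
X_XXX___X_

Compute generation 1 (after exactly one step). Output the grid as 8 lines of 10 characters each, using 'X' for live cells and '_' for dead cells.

Answer: X____XXX_X
___X_XX___
XXXX_X____
_X__XX_XX_
___XXXX___
_XXX_X____
XXXX____XX
_XX_X__XXX

Derivation:
Simulating step by step:
Generation 0 (given above): 39 live cells
Generation 1: 38 live cells
(generation 1 grid is the final answer)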